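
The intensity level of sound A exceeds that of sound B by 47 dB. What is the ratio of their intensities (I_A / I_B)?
I_A/I_B = 10^(Δβ/10) = 50120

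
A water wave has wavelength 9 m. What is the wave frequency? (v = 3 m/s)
f = v/λ = 0.3333 Hz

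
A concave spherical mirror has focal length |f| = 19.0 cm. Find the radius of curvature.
R = 2|f| = 38 cm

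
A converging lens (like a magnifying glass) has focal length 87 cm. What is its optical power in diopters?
P = 1/f = 1.149 D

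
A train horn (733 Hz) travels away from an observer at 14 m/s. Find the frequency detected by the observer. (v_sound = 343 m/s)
f_obs = f·v/(v + v_s) = 704.3 Hz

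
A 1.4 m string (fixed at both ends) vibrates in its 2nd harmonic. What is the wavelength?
λₙ = 2L/n = 1.4 m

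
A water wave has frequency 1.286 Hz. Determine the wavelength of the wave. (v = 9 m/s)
λ = v/f = 6.998 m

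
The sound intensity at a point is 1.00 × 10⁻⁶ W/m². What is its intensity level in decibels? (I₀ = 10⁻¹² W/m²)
β = 10·log₁₀(I/I₀) = 60 dB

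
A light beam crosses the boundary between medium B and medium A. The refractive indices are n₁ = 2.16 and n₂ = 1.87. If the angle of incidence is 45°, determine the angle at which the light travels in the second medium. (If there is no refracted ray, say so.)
sin θ₂ = (n₁/n₂)·sin θ₁ = 0.8168 → θ₂ = 54.76°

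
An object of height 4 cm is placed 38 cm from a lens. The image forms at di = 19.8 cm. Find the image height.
hi = (-di/do) × ho = -2.084 cm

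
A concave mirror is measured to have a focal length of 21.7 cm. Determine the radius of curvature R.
R = 2|f| = 43.4 cm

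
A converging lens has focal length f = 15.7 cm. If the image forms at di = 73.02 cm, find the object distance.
1/do = 1/f − 1/di → do = 20 cm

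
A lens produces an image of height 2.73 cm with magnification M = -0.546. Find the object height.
ho = |hi|/|M| = 5 cm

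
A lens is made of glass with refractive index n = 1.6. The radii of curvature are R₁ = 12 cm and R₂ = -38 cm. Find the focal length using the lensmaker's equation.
1/f = (n − 1)(1/R₁ − 1/R₂) → f = 15.2 cm (converging lens)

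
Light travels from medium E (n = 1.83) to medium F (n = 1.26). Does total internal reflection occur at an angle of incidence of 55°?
θc = arcsin(n₂/n₁) = 43.51°; 55° > θc, so yes — total internal reflection.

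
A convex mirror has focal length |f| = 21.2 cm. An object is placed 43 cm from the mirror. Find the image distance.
f = −21.2 cm (convex); 1/di = 1/f − 1/do → di = -14.2 cm (virtual image, behind mirror)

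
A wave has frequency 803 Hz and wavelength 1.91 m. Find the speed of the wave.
v = fλ = 1534 m/s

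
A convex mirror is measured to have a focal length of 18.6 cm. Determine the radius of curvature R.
R = 2|f| = 37.2 cm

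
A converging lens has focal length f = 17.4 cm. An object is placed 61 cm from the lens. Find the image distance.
1/di = 1/f − 1/do → di = 24.34 cm (real image)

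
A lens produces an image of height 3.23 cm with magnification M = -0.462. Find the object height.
ho = |hi|/|M| = 6.991 cm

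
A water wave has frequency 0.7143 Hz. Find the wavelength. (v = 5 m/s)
λ = v/f = 7 m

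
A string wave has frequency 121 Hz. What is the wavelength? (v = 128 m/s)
λ = v/f = 1.058 m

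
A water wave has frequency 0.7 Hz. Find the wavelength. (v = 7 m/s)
λ = v/f = 10 m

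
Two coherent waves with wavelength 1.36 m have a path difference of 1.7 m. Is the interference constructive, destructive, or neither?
neither (partial) — path difference = 1.25λ, neither a whole number of wavelengths nor an odd multiple of λ/2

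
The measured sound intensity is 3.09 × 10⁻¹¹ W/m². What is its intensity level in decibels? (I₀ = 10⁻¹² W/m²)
β = 10·log₁₀(I/I₀) = 14.9 dB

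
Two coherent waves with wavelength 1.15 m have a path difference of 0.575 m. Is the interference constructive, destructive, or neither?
destructive — path difference = 0.5λ, an odd multiple of λ/2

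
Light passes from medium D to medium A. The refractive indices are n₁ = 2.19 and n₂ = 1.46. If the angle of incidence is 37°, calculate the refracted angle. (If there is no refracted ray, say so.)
sin θ₂ = (n₁/n₂)·sin θ₁ = 0.9027 → θ₂ = 64.52°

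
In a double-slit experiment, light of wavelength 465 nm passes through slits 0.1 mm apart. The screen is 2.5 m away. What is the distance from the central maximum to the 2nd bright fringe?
y = mλL/d = 23.25 mm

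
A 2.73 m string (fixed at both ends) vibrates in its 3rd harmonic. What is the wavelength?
λₙ = 2L/n = 1.82 m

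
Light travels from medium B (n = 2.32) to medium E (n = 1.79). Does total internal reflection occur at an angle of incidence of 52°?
θc = arcsin(n₂/n₁) = 50.49°; 52° > θc, so yes — total internal reflection.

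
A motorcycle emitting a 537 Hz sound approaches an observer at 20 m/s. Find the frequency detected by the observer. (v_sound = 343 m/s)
f_obs = f·v/(v − v_s) = 570.3 Hz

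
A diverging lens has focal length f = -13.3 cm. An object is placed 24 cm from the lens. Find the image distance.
1/di = 1/f − 1/do → di = -8.558 cm (virtual image)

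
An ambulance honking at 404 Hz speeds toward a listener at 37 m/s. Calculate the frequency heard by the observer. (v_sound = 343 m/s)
f_obs = f·v/(v − v_s) = 452.8 Hz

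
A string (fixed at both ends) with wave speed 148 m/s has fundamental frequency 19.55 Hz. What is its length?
L = v/(2f₁) = 3.785 m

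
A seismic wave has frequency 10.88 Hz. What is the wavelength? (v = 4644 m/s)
λ = v/f = 426.8 m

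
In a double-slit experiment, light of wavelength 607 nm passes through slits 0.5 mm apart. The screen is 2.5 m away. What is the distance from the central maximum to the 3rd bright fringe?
y = mλL/d = 9.105 mm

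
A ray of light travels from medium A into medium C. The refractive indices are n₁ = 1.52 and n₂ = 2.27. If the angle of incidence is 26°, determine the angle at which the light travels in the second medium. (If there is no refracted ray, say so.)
sin θ₂ = (n₁/n₂)·sin θ₁ = 0.2935 → θ₂ = 17.07°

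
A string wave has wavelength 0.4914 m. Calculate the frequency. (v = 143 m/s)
f = v/λ = 291 Hz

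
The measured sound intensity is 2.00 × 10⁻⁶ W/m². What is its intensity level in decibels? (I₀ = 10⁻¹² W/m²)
β = 10·log₁₀(I/I₀) = 63.01 dB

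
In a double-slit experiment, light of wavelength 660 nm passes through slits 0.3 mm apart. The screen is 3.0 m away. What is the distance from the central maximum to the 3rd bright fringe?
y = mλL/d = 19.8 mm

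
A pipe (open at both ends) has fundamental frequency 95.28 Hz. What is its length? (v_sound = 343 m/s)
L = v/(2f₁) = 1.8 m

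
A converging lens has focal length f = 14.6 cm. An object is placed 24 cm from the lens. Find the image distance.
1/di = 1/f − 1/do → di = 37.28 cm (real image)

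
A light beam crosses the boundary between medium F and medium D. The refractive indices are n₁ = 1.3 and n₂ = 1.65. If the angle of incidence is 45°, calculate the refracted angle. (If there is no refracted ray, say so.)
sin θ₂ = (n₁/n₂)·sin θ₁ = 0.5571 → θ₂ = 33.86°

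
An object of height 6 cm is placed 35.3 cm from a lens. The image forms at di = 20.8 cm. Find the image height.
hi = (-di/do) × ho = -3.535 cm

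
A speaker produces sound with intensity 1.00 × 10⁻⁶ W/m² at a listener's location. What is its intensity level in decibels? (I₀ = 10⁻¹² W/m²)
β = 10·log₁₀(I/I₀) = 60 dB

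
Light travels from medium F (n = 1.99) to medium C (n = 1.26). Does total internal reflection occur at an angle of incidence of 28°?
θc = arcsin(n₂/n₁) = 39.28°; 28° < θc, so no — the ray refracts.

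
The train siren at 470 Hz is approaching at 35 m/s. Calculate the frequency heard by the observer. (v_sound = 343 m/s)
f_obs = f·v/(v − v_s) = 523.4 Hz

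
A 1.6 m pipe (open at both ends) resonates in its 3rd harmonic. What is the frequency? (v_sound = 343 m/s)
fₙ = nv/(2L) = 321.6 Hz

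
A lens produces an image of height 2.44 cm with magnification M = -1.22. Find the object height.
ho = |hi|/|M| = 2 cm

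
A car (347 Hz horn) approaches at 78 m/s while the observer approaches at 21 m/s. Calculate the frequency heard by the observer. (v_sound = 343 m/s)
f_obs = f·(v + v_o)/(v − v_s) = 476.6 Hz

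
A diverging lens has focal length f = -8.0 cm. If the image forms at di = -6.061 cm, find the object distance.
1/do = 1/f − 1/di → do = 25.01 cm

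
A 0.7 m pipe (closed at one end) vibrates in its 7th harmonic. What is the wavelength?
λₙ = 4L/n = 0.4 m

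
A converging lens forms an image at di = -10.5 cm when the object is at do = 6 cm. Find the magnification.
M = −di/do = 1.75 (upright image)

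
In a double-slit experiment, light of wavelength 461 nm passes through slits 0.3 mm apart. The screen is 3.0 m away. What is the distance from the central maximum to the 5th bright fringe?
y = mλL/d = 23.05 mm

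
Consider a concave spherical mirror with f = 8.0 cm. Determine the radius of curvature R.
R = 2|f| = 16 cm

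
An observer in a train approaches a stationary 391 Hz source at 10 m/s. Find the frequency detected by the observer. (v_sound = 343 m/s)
f_obs = f·(v + v_o)/v = 402.4 Hz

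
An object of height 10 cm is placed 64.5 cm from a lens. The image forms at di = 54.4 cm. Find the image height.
hi = (-di/do) × ho = -8.434 cm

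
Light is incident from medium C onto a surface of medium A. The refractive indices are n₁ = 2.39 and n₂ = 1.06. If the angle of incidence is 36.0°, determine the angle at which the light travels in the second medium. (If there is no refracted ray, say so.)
sin θ₂ = (n₁/n₂)·sin θ₁ = 1.325 > 1, so there is no refracted ray — the light undergoes total internal reflection.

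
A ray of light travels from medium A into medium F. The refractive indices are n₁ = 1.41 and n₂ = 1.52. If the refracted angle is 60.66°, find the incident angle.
sin θ₁ = (n₂/n₁)·sin θ₂ → θ₁ = 70.01°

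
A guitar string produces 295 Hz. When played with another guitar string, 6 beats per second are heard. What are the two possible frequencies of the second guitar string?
f₂ = 295 ± 6 Hz → 301 Hz or 289 Hz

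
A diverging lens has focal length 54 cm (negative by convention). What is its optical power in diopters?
P = 1/f = -1.852 D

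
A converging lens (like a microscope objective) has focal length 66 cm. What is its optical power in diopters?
P = 1/f = 1.515 D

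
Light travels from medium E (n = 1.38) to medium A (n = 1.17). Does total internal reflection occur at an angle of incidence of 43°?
θc = arcsin(n₂/n₁) = 57.98°; 43° < θc, so no — the ray refracts.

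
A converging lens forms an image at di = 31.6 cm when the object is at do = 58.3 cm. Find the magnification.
M = −di/do = -0.542 (inverted image)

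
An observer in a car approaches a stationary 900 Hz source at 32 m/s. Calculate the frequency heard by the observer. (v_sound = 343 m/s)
f_obs = f·(v + v_o)/v = 984 Hz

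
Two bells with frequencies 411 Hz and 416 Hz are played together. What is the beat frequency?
5 Hz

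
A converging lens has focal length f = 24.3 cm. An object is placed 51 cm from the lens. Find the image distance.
1/di = 1/f − 1/do → di = 46.42 cm (real image)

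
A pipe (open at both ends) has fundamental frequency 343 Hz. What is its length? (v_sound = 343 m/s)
L = v/(2f₁) = 0.5 m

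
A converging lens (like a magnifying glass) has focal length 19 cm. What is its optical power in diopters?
P = 1/f = 5.263 D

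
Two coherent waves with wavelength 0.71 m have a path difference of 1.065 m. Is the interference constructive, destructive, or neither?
destructive — path difference = 1.5λ, an odd multiple of λ/2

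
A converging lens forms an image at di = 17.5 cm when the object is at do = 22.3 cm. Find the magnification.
M = −di/do = -0.7848 (inverted image)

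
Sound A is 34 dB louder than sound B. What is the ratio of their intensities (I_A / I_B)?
I_A/I_B = 10^(Δβ/10) = 2512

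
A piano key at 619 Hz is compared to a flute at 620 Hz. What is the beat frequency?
1 Hz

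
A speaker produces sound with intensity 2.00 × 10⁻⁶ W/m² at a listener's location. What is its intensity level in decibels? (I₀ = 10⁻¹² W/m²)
β = 10·log₁₀(I/I₀) = 63.01 dB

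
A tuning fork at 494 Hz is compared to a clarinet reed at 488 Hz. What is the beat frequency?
6 Hz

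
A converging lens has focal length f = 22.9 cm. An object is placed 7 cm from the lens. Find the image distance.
1/di = 1/f − 1/do → di = -10.08 cm (virtual image)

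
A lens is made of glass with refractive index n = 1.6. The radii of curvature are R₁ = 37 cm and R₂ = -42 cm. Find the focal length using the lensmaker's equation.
1/f = (n − 1)(1/R₁ − 1/R₂) → f = 32.78 cm (converging lens)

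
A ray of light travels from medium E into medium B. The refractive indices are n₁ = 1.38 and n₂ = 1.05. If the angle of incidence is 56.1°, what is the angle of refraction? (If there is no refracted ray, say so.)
sin θ₂ = (n₁/n₂)·sin θ₁ = 1.091 > 1, so there is no refracted ray — the light undergoes total internal reflection.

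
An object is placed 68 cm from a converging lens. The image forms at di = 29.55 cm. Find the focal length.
1/f = 1/do + 1/di → f = 20.6 cm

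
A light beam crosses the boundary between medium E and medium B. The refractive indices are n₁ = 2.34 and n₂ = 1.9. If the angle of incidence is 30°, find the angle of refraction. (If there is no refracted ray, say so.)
sin θ₂ = (n₁/n₂)·sin θ₁ = 0.6158 → θ₂ = 38.01°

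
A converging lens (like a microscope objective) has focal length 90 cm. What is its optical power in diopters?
P = 1/f = 1.111 D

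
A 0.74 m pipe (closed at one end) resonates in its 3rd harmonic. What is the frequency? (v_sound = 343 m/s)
fₙ = nv/(4L) = 347.6 Hz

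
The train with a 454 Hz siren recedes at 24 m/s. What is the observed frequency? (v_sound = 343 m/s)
f_obs = f·v/(v + v_s) = 424.3 Hz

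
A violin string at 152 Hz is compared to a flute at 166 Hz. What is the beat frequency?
14 Hz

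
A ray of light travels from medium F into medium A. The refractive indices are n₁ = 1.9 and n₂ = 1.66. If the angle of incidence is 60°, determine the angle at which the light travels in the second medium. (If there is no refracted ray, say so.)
sin θ₂ = (n₁/n₂)·sin θ₁ = 0.9912 → θ₂ = 82.41°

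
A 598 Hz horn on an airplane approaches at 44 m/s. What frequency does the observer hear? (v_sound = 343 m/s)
f_obs = f·v/(v − v_s) = 686 Hz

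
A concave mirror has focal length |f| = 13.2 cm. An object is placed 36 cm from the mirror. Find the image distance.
f = +13.2 cm (concave); 1/di = 1/f − 1/do → di = 20.84 cm (real image, in front of mirror)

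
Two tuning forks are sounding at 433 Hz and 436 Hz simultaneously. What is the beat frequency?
3 Hz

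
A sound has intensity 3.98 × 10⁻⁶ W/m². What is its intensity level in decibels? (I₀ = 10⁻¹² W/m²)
β = 10·log₁₀(I/I₀) = 66 dB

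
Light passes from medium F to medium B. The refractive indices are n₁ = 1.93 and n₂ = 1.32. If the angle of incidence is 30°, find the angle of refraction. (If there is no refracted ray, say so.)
sin θ₂ = (n₁/n₂)·sin θ₁ = 0.7311 → θ₂ = 46.98°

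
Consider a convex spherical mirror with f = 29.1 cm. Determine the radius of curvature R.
R = 2|f| = 58.2 cm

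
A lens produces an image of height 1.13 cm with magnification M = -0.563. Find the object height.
ho = |hi|/|M| = 2.007 cm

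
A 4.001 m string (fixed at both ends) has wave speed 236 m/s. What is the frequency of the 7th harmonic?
fₙ = nv/(2L) = 206.4 Hz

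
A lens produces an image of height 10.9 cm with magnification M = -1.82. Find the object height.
ho = |hi|/|M| = 5.989 cm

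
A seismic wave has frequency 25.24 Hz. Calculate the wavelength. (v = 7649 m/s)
λ = v/f = 303.1 m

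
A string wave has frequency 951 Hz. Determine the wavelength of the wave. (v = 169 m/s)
λ = v/f = 0.1777 m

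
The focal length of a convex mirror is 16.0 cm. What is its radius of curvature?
R = 2|f| = 32 cm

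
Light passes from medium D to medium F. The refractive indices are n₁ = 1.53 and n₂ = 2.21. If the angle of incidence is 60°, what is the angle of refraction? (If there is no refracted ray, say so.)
sin θ₂ = (n₁/n₂)·sin θ₁ = 0.5996 → θ₂ = 36.84°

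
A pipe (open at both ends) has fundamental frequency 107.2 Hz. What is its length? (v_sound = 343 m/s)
L = v/(2f₁) = 1.6 m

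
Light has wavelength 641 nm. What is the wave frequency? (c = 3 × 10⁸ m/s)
f = c/λ = 4.680 × 10¹⁴ Hz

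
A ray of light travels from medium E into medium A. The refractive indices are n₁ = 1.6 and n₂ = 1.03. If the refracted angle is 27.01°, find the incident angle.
sin θ₁ = (n₂/n₁)·sin θ₂ → θ₁ = 17°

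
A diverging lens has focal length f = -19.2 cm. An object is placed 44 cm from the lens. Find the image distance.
1/di = 1/f − 1/do → di = -13.37 cm (virtual image)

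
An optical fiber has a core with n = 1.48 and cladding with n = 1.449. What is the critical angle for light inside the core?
θc = arcsin(n_cladding/n_core) = 78.25°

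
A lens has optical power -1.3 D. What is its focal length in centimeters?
f = 1/P = -76.92 cm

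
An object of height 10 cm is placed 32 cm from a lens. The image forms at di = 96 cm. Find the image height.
hi = (-di/do) × ho = -30 cm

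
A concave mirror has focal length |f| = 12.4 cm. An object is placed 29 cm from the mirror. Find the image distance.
f = +12.4 cm (concave); 1/di = 1/f − 1/do → di = 21.66 cm (real image, in front of mirror)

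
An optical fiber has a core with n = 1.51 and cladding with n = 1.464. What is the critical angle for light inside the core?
θc = arcsin(n_cladding/n_core) = 75.82°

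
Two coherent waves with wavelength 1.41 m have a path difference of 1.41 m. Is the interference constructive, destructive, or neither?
constructive — path difference = 1λ, a whole number of wavelengths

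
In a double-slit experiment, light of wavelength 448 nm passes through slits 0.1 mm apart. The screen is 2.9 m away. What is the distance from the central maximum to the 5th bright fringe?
y = mλL/d = 64.96 mm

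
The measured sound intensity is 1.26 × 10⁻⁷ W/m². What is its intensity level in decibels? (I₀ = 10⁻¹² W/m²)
β = 10·log₁₀(I/I₀) = 51 dB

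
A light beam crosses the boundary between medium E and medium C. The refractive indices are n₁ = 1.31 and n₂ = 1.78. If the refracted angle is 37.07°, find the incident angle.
sin θ₁ = (n₂/n₁)·sin θ₂ → θ₁ = 54.99°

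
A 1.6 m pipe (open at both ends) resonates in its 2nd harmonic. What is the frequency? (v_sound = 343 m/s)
fₙ = nv/(2L) = 214.4 Hz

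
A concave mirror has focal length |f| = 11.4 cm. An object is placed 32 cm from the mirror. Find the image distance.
f = +11.4 cm (concave); 1/di = 1/f − 1/do → di = 17.71 cm (real image, in front of mirror)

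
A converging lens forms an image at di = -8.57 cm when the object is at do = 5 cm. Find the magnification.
M = −di/do = 1.714 (upright image)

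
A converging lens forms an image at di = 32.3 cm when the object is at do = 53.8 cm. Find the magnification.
M = −di/do = -0.6004 (inverted image)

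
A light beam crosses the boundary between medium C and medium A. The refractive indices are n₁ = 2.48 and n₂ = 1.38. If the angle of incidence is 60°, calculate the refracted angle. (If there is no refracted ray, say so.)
sin θ₂ = (n₁/n₂)·sin θ₁ = 1.556 > 1, so there is no refracted ray — the light undergoes total internal reflection.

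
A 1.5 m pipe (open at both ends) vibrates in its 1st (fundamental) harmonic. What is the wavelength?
λₙ = 2L/n = 3 m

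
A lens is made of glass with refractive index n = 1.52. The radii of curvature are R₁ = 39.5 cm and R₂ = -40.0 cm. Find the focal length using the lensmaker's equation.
1/f = (n − 1)(1/R₁ − 1/R₂) → f = 38.22 cm (converging lens)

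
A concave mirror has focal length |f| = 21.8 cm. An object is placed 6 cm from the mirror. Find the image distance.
f = +21.8 cm (concave); 1/di = 1/f − 1/do → di = -8.278 cm (virtual image, behind mirror)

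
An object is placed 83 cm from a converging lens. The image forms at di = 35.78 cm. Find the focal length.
1/f = 1/do + 1/di → f = 25 cm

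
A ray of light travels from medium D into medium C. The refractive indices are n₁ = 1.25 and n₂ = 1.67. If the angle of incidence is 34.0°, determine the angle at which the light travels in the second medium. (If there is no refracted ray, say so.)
sin θ₂ = (n₁/n₂)·sin θ₁ = 0.4186 → θ₂ = 24.74°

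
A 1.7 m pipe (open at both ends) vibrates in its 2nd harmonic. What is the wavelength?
λₙ = 2L/n = 1.7 m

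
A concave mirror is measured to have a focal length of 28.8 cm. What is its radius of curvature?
R = 2|f| = 57.6 cm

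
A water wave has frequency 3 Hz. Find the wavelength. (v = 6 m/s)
λ = v/f = 2 m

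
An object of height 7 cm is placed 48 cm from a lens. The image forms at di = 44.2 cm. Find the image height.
hi = (-di/do) × ho = -6.446 cm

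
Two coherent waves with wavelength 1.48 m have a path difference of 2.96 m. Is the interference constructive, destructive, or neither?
constructive — path difference = 2λ, a whole number of wavelengths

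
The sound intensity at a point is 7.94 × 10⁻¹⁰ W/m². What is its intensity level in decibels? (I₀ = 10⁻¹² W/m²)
β = 10·log₁₀(I/I₀) = 29 dB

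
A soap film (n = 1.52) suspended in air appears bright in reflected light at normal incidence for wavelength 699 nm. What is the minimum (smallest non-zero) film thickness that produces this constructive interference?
2nt = (m − ½)λ with m = 1 → t = (m − ½)λ/(2n) = 115 nm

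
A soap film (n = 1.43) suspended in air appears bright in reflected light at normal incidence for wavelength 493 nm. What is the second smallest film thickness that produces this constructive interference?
2nt = (m − ½)λ with m = 2 → t = (m − ½)λ/(2n) = 258.6 nm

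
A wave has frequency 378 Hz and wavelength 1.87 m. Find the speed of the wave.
v = fλ = 706.9 m/s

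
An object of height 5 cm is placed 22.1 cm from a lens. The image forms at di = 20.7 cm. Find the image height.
hi = (-di/do) × ho = -4.683 cm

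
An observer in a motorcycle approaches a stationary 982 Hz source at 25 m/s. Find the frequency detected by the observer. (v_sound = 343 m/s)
f_obs = f·(v + v_o)/v = 1054 Hz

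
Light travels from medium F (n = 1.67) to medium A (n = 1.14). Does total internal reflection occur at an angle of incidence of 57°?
θc = arcsin(n₂/n₁) = 43.05°; 57° > θc, so yes — total internal reflection.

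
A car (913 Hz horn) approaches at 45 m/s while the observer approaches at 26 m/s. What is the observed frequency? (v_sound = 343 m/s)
f_obs = f·(v + v_o)/(v − v_s) = 1131 Hz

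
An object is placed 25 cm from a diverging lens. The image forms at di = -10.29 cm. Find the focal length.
1/f = 1/do + 1/di → f = -17.49 cm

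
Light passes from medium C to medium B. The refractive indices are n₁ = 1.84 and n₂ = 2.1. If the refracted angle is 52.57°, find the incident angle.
sin θ₁ = (n₂/n₁)·sin θ₂ → θ₁ = 65°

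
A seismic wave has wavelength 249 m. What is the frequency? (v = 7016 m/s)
f = v/λ = 28.18 Hz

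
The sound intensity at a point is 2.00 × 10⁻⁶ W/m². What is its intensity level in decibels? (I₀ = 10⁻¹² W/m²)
β = 10·log₁₀(I/I₀) = 63.01 dB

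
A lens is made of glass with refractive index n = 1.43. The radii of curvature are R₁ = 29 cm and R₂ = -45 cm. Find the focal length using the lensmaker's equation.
1/f = (n − 1)(1/R₁ − 1/R₂) → f = 41.01 cm (converging lens)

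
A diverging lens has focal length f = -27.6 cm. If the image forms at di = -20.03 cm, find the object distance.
1/do = 1/f − 1/di → do = 73.03 cm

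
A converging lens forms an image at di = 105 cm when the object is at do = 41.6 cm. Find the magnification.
M = −di/do = -2.524 (inverted image)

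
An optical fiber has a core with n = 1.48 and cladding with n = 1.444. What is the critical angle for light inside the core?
θc = arcsin(n_cladding/n_core) = 77.34°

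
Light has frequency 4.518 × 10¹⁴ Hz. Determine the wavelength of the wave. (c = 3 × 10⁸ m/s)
λ = c/f = 664 nm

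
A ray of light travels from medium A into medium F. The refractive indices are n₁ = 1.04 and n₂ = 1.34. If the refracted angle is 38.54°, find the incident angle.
sin θ₁ = (n₂/n₁)·sin θ₂ → θ₁ = 53.4°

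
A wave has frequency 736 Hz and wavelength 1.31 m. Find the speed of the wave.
v = fλ = 964.2 m/s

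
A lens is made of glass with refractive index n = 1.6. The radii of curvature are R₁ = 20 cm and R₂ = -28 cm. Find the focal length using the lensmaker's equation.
1/f = (n − 1)(1/R₁ − 1/R₂) → f = 19.44 cm (converging lens)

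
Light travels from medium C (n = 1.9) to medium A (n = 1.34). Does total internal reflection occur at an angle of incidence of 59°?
θc = arcsin(n₂/n₁) = 44.85°; 59° > θc, so yes — total internal reflection.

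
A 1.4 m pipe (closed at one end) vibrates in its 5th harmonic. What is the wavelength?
λₙ = 4L/n = 1.12 m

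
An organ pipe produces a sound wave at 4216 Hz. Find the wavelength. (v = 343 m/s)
λ = v/f = 0.08136 m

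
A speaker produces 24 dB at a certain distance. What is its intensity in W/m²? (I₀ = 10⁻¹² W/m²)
I = I₀·10^(β/10) = 2.51 × 10⁻¹⁰ W/m²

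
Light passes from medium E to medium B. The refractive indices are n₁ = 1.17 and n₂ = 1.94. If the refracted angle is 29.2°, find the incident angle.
sin θ₁ = (n₂/n₁)·sin θ₂ → θ₁ = 53.99°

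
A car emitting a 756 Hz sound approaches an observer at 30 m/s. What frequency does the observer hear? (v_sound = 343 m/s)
f_obs = f·v/(v − v_s) = 828.5 Hz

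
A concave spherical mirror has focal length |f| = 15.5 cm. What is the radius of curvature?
R = 2|f| = 31 cm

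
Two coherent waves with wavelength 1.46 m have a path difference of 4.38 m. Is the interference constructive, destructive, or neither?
constructive — path difference = 3λ, a whole number of wavelengths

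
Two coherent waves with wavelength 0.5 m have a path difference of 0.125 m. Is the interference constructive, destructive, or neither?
neither (partial) — path difference = 0.25λ, neither a whole number of wavelengths nor an odd multiple of λ/2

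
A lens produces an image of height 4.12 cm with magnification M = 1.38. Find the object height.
ho = |hi|/|M| = 2.986 cm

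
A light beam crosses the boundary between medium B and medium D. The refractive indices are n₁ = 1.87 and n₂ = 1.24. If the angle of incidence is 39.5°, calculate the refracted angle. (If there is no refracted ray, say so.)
sin θ₂ = (n₁/n₂)·sin θ₁ = 0.9592 → θ₂ = 73.59°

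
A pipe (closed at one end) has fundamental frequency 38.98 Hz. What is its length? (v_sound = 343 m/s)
L = v/(4f₁) = 2.2 m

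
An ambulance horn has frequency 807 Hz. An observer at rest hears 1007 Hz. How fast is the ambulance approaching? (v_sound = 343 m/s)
v_s = v·(1 − f/f_obs) = 68.12 m/s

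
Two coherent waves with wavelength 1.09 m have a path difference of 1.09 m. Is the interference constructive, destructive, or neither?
constructive — path difference = 1λ, a whole number of wavelengths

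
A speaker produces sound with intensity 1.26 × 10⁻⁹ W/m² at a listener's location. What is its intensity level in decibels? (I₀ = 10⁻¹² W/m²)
β = 10·log₁₀(I/I₀) = 31 dB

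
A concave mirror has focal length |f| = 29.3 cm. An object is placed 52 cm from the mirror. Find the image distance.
f = +29.3 cm (concave); 1/di = 1/f − 1/do → di = 67.12 cm (real image, in front of mirror)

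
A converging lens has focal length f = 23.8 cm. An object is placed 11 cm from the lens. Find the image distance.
1/di = 1/f − 1/do → di = -20.45 cm (virtual image)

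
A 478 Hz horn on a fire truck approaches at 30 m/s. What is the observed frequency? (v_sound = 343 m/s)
f_obs = f·v/(v − v_s) = 523.8 Hz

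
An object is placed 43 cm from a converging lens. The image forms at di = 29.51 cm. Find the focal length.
1/f = 1/do + 1/di → f = 17.5 cm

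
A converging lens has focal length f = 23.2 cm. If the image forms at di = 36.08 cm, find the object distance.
1/do = 1/f − 1/di → do = 64.99 cm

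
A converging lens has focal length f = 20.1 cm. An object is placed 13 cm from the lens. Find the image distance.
1/di = 1/f − 1/do → di = -36.8 cm (virtual image)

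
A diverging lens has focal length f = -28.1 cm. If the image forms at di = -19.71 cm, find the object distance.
1/do = 1/f − 1/di → do = 66.01 cm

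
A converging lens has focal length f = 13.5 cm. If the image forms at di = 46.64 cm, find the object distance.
1/do = 1/f − 1/di → do = 19 cm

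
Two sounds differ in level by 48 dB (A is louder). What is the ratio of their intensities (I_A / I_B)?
I_A/I_B = 10^(Δβ/10) = 63100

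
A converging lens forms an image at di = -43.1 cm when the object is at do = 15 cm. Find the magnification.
M = −di/do = 2.873 (upright image)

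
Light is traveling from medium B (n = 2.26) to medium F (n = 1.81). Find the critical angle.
θc = arcsin(n₂/n₁) = 53.21°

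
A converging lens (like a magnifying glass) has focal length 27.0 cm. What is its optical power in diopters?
P = 1/f = 3.704 D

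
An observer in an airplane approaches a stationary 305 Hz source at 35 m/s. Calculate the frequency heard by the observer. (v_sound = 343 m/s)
f_obs = f·(v + v_o)/v = 336.1 Hz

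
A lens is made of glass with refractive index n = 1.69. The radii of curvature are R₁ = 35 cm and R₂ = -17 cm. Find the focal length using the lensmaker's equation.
1/f = (n − 1)(1/R₁ − 1/R₂) → f = 16.58 cm (converging lens)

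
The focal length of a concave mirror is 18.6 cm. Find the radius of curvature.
R = 2|f| = 37.2 cm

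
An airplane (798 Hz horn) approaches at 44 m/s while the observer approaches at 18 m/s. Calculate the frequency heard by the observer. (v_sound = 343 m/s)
f_obs = f·(v + v_o)/(v − v_s) = 963.5 Hz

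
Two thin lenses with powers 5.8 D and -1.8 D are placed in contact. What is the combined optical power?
P_total = P₁ + P₂ = 4.0 D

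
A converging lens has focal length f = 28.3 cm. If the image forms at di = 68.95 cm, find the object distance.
1/do = 1/f − 1/di → do = 48 cm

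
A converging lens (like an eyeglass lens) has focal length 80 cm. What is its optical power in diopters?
P = 1/f = 1.25 D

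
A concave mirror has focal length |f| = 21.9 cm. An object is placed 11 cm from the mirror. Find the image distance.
f = +21.9 cm (concave); 1/di = 1/f − 1/do → di = -22.1 cm (virtual image, behind mirror)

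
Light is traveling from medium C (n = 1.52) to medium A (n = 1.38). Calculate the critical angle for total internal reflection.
θc = arcsin(n₂/n₁) = 65.22°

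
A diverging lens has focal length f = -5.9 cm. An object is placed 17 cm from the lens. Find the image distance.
1/di = 1/f − 1/do → di = -4.38 cm (virtual image)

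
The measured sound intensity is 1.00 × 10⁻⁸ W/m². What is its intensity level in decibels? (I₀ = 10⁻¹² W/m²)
β = 10·log₁₀(I/I₀) = 40 dB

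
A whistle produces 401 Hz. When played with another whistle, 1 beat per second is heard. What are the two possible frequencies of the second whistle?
f₂ = 401 ± 1 Hz → 402 Hz or 400 Hz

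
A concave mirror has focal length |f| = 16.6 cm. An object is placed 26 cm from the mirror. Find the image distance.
f = +16.6 cm (concave); 1/di = 1/f − 1/do → di = 45.91 cm (real image, in front of mirror)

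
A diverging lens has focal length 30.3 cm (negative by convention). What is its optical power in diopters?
P = 1/f = -3.3 D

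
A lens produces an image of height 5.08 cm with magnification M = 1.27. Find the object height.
ho = |hi|/|M| = 4 cm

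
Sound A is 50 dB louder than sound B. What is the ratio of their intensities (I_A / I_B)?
I_A/I_B = 10^(Δβ/10) = 100000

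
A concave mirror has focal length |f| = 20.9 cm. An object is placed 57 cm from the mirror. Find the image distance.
f = +20.9 cm (concave); 1/di = 1/f − 1/do → di = 33 cm (real image, in front of mirror)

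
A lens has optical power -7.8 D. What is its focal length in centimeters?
f = 1/P = -12.82 cm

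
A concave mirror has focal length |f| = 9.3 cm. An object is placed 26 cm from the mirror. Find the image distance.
f = +9.3 cm (concave); 1/di = 1/f − 1/do → di = 14.48 cm (real image, in front of mirror)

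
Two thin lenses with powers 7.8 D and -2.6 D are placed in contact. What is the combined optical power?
P_total = P₁ + P₂ = 5.2 D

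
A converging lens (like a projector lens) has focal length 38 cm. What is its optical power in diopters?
P = 1/f = 2.632 D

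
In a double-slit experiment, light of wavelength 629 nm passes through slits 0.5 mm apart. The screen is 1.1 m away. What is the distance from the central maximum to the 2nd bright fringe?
y = mλL/d = 2.768 mm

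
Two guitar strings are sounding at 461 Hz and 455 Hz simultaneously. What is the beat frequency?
6 Hz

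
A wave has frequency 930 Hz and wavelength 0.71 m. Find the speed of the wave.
v = fλ = 660.3 m/s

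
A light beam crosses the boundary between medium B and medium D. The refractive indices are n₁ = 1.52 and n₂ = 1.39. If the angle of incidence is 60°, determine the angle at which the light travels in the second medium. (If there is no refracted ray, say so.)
sin θ₂ = (n₁/n₂)·sin θ₁ = 0.947 → θ₂ = 71.27°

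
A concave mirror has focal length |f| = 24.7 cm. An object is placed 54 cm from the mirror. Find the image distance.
f = +24.7 cm (concave); 1/di = 1/f − 1/do → di = 45.52 cm (real image, in front of mirror)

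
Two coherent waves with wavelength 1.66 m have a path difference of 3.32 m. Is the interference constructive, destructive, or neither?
constructive — path difference = 2λ, a whole number of wavelengths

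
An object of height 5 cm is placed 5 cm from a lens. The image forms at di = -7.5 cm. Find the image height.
hi = (-di/do) × ho = 7.5 cm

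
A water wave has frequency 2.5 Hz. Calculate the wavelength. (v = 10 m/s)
λ = v/f = 4 m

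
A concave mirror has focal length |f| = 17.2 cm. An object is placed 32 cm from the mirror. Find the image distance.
f = +17.2 cm (concave); 1/di = 1/f − 1/do → di = 37.19 cm (real image, in front of mirror)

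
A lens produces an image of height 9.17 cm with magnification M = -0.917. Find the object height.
ho = |hi|/|M| = 10 cm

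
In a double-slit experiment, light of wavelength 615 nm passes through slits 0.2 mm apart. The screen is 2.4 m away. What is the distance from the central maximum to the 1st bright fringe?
y = mλL/d = 7.38 mm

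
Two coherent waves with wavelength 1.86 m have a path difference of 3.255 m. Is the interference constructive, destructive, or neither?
neither (partial) — path difference = 1.75λ, neither a whole number of wavelengths nor an odd multiple of λ/2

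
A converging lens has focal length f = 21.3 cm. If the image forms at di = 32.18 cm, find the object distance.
1/do = 1/f − 1/di → do = 63 cm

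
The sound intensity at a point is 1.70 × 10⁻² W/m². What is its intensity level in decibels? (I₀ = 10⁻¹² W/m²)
β = 10·log₁₀(I/I₀) = 102.3 dB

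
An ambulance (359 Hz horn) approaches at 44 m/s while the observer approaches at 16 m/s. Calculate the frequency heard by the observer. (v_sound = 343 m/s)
f_obs = f·(v + v_o)/(v − v_s) = 431 Hz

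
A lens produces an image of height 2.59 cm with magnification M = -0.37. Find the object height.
ho = |hi|/|M| = 7 cm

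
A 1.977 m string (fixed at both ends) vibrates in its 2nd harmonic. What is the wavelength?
λₙ = 2L/n = 1.977 m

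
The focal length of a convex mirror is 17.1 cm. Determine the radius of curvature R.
R = 2|f| = 34.2 cm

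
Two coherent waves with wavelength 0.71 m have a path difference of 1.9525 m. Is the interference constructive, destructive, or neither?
neither (partial) — path difference = 2.75λ, neither a whole number of wavelengths nor an odd multiple of λ/2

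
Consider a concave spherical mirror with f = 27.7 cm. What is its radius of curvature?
R = 2|f| = 55.4 cm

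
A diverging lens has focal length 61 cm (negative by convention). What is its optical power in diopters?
P = 1/f = -1.639 D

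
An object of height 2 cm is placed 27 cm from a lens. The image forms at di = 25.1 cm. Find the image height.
hi = (-di/do) × ho = -1.859 cm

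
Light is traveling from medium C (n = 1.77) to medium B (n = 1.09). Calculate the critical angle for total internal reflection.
θc = arcsin(n₂/n₁) = 38.01°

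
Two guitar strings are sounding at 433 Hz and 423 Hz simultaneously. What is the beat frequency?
10 Hz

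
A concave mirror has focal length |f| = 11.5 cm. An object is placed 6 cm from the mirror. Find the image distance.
f = +11.5 cm (concave); 1/di = 1/f − 1/do → di = -12.55 cm (virtual image, behind mirror)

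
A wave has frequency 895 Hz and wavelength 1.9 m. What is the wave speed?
v = fλ = 1700 m/s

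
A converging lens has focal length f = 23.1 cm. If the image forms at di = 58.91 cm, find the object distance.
1/do = 1/f − 1/di → do = 38 cm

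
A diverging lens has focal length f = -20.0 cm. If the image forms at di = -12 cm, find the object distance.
1/do = 1/f − 1/di → do = 30 cm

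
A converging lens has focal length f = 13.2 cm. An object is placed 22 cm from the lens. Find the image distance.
1/di = 1/f − 1/do → di = 33 cm (real image)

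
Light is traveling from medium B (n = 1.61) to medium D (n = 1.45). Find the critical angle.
θc = arcsin(n₂/n₁) = 64.24°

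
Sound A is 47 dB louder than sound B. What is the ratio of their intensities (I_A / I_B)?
I_A/I_B = 10^(Δβ/10) = 50120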